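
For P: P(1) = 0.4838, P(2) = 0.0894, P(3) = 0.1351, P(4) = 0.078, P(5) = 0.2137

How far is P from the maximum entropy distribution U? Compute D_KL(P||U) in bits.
0.3507 bits

U(i) = 1/5 for all i

D_KL(P||U) = Σ P(x) log₂(P(x) / (1/5))
           = Σ P(x) log₂(P(x)) + log₂(5)
           = log₂(5) - H(P)

H(P) = -Σ P(x) log₂(P(x)):
  -P(1)·log₂(P(1)) = -(0.4838)·log₂(0.4838) = 0.50679
  -P(2)·log₂(P(2)) = -(0.0894)·log₂(0.0894) = 0.31143
  -P(3)·log₂(P(3)) = -(0.1351)·log₂(0.1351) = 0.39016
  -P(4)·log₂(P(4)) = -(0.078)·log₂(0.078) = 0.28707
  -P(5)·log₂(P(5)) = -(0.2137)·log₂(0.2137) = 0.47577
H(P) = 0.50679 + 0.31143 + 0.39016 + 0.28707 + 0.47577 = 1.97122 bits

log₂(5) = 2.32193 bits

D_KL(P||U) = 2.32193 - 1.97122 = 0.35071 ≈ 0.3507 bits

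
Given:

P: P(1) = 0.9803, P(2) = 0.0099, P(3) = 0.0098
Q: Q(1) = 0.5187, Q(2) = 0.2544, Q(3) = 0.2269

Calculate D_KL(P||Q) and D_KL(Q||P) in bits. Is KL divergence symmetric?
D_KL(P||Q) = 0.8094 bits, D_KL(Q||P) = 1.7437 bits. No, KL divergence is not symmetric.

D_KL(P||Q) = Σ P(x) log₂(P(x)/Q(x))

Computing term by term:
  P(1)·log₂(P(1)/Q(1)) = 0.9803·log₂(0.9803/0.5187) = 0.90023
  P(2)·log₂(P(2)/Q(2)) = 0.0099·log₂(0.0099/0.2544) = -0.04637
  P(3)·log₂(P(3)/Q(3)) = 0.0098·log₂(0.0098/0.2269) = -0.04442

D_KL(P||Q) = 0.90023 - 0.04637 - 0.04442 = 0.80944 ≈ 0.8094 bits

D_KL(Q||P) = Σ Q(x) log₂(Q(x)/P(x))

Computing term by term:
  Q(1)·log₂(Q(1)/P(1)) = 0.5187·log₂(0.5187/0.9803) = -0.47633
  Q(2)·log₂(Q(2)/P(2)) = 0.2544·log₂(0.2544/0.0099) = 1.19149
  Q(3)·log₂(Q(3)/P(3)) = 0.2269·log₂(0.2269/0.0098) = 1.02857

D_KL(Q||P) = -0.47633 + 1.19149 + 1.02857 = 1.74373 ≈ 1.7437 bits

These are NOT equal (difference: 0.9343 bits). KL divergence is asymmetric: D_KL(P||Q) ≠ D_KL(Q||P) in general.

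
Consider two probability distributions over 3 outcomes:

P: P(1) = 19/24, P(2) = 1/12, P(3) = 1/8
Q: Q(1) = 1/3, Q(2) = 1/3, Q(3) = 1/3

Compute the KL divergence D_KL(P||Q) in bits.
0.6444 bits

D_KL(P||Q) = Σ P(x) log₂(P(x)/Q(x))

Computing term by term:
  P(1)·log₂(P(1)/Q(1)) = (19/24)·log₂((19/24)/(1/3)) = 0.98794
  P(2)·log₂(P(2)/Q(2)) = (1/12)·log₂((1/12)/(1/3)) = -0.16667
  P(3)·log₂(P(3)/Q(3)) = (1/8)·log₂((1/8)/(1/3)) = -0.17688

D_KL(P||Q) = 0.98794 - 0.16667 - 0.17688 = 0.64439 ≈ 0.6444 bits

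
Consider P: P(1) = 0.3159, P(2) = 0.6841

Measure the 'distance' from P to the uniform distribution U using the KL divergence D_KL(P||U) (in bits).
0.1001 bits

U(i) = 1/2 for all i

D_KL(P||U) = Σ P(x) log₂(P(x) / (1/2))
           = Σ P(x) log₂(P(x)) + log₂(2)
           = log₂(2) - H(P)

H(P) = -Σ P(x) log₂(P(x)):
  -P(1)·log₂(P(1)) = -(0.3159)·log₂(0.3159) = 0.52517
  -P(2)·log₂(P(2)) = -(0.6841)·log₂(0.6841) = 0.37470
H(P) = 0.52517 + 0.37470 = 0.89987 bits

log₂(2) = 1.00000 bits

D_KL(P||U) = 1.00000 - 0.89987 = 0.10013 ≈ 0.1001 bits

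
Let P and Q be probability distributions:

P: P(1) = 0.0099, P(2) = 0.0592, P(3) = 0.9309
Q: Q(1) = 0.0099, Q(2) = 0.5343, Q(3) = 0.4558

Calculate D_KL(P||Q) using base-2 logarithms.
0.7711 bits

D_KL(P||Q) = Σ P(x) log₂(P(x)/Q(x))

Computing term by term:
  P(1)·log₂(P(1)/Q(1)) = 0.0099·log₂(0.0099/0.0099) = 0.00000
  P(2)·log₂(P(2)/Q(2)) = 0.0592·log₂(0.0592/0.5343) = -0.18790
  P(3)·log₂(P(3)/Q(3)) = 0.9309·log₂(0.9309/0.4558) = 0.95904

D_KL(P||Q) = 0.00000 - 0.18790 + 0.95904 = 0.77114 ≈ 0.7711 bits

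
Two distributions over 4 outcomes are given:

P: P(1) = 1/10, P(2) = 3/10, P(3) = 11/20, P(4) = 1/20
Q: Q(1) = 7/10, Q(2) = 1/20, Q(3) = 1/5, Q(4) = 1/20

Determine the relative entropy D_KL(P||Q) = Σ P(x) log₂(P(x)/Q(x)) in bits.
1.2974 bits

D_KL(P||Q) = Σ P(x) log₂(P(x)/Q(x))

Computing term by term:
  P(1)·log₂(P(1)/Q(1)) = (1/10)·log₂((1/10)/(7/10)) = -0.28074
  P(2)·log₂(P(2)/Q(2)) = (3/10)·log₂((3/10)/(1/20)) = 0.77549
  P(3)·log₂(P(3)/Q(3)) = (11/20)·log₂((11/20)/(1/5)) = 0.80269
  P(4)·log₂(P(4)/Q(4)) = (1/20)·log₂((1/20)/(1/20)) = 0.00000

D_KL(P||Q) = -0.28074 + 0.77549 + 0.80269 + 0.00000 = 1.29744 ≈ 1.2974 bits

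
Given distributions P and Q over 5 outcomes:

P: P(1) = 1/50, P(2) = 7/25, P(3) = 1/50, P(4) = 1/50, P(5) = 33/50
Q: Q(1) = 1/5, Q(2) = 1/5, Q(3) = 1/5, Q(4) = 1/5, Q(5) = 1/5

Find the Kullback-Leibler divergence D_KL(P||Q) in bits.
1.0734 bits

D_KL(P||Q) = Σ P(x) log₂(P(x)/Q(x))

Computing term by term:
  P(1)·log₂(P(1)/Q(1)) = (1/50)·log₂((1/50)/(1/5)) = -0.06644
  P(2)·log₂(P(2)/Q(2)) = (7/25)·log₂((7/25)/(1/5)) = 0.13592
  P(3)·log₂(P(3)/Q(3)) = (1/50)·log₂((1/50)/(1/5)) = -0.06644
  P(4)·log₂(P(4)/Q(4)) = (1/50)·log₂((1/50)/(1/5)) = -0.06644
  P(5)·log₂(P(5)/Q(5)) = (33/50)·log₂((33/50)/(1/5)) = 1.13683

D_KL(P||Q) = -0.06644 + 0.13592 - 0.06644 - 0.06644 + 1.13683 = 1.07343 ≈ 1.0734 bits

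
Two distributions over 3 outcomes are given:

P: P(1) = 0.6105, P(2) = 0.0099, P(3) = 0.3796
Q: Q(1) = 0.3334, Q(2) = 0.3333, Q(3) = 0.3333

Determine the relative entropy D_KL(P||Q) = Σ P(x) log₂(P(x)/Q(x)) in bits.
0.5538 bits

D_KL(P||Q) = Σ P(x) log₂(P(x)/Q(x))

Computing term by term:
  P(1)·log₂(P(1)/Q(1)) = 0.6105·log₂(0.6105/0.3334) = 0.53281
  P(2)·log₂(P(2)/Q(2)) = 0.0099·log₂(0.0099/0.3333) = -0.05023
  P(3)·log₂(P(3)/Q(3)) = 0.3796·log₂(0.3796/0.3333) = 0.07124

D_KL(P||Q) = 0.53281 - 0.05023 + 0.07124 = 0.55382 ≈ 0.5538 bits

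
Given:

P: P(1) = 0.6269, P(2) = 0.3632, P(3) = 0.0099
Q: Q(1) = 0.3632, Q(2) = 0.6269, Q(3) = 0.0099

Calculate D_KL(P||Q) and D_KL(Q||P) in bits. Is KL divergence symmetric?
D_KL(P||Q) = 0.2077 bits, D_KL(Q||P) = 0.2077 bits. The two values coincide for this particular pair, but no — KL divergence is not symmetric in general.

D_KL(P||Q) = Σ P(x) log₂(P(x)/Q(x))

Computing term by term:
  P(1)·log₂(P(1)/Q(1)) = 0.6269·log₂(0.6269/0.3632) = 0.49367
  P(2)·log₂(P(2)/Q(2)) = 0.3632·log₂(0.3632/0.6269) = -0.28601
  P(3)·log₂(P(3)/Q(3)) = 0.0099·log₂(0.0099/0.0099) = 0.00000

D_KL(P||Q) = 0.49367 - 0.28601 + 0.00000 = 0.20766 ≈ 0.2077 bits

D_KL(Q||P) = Σ Q(x) log₂(Q(x)/P(x))

Computing term by term:
  Q(1)·log₂(Q(1)/P(1)) = 0.3632·log₂(0.3632/0.6269) = -0.28601
  Q(2)·log₂(Q(2)/P(2)) = 0.6269·log₂(0.6269/0.3632) = 0.49367
  Q(3)·log₂(Q(3)/P(3)) = 0.0099·log₂(0.0099/0.0099) = 0.00000

D_KL(Q||P) = -0.28601 + 0.49367 + 0.00000 = 0.20766 ≈ 0.2077 bits

These ARE equal here. Q is P with outcomes relabeled (Q(1) = P(2), Q(2) = P(1)) by a relabeling that is its own inverse, so the two sums contain exactly the same terms in a different order. This is a special case — KL divergence is not symmetric in general: D_KL(P||Q) ≠ D_KL(Q||P) for most P, Q.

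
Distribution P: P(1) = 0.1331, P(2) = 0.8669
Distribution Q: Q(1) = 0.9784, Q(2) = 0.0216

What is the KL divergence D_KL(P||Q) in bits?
4.2347 bits

D_KL(P||Q) = Σ P(x) log₂(P(x)/Q(x))

Computing term by term:
  P(1)·log₂(P(1)/Q(1)) = 0.1331·log₂(0.1331/0.9784) = -0.38305
  P(2)·log₂(P(2)/Q(2)) = 0.8669·log₂(0.8669/0.0216) = 4.61777

D_KL(P||Q) = -0.38305 + 4.61777 = 4.23472 ≈ 4.2347 bits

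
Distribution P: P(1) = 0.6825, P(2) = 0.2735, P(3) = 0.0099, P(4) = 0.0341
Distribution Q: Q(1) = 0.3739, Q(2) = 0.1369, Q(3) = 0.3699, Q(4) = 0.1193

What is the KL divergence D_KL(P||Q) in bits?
0.7523 bits

D_KL(P||Q) = Σ P(x) log₂(P(x)/Q(x))

Computing term by term:
  P(1)·log₂(P(1)/Q(1)) = 0.6825·log₂(0.6825/0.3739) = 0.59253
  P(2)·log₂(P(2)/Q(2)) = 0.2735·log₂(0.2735/0.1369) = 0.27307
  P(3)·log₂(P(3)/Q(3)) = 0.0099·log₂(0.0099/0.3699) = -0.05171
  P(4)·log₂(P(4)/Q(4)) = 0.0341·log₂(0.0341/0.1193) = -0.06161

D_KL(P||Q) = 0.59253 + 0.27307 - 0.05171 - 0.06161 = 0.75228 ≈ 0.7523 bits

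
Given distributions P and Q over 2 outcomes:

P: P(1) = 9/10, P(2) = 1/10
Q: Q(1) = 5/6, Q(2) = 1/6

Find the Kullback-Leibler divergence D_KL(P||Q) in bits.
0.0262 bits

D_KL(P||Q) = Σ P(x) log₂(P(x)/Q(x))

Computing term by term:
  P(1)·log₂(P(1)/Q(1)) = (9/10)·log₂((9/10)/(5/6)) = 0.09993
  P(2)·log₂(P(2)/Q(2)) = (1/10)·log₂((1/10)/(1/6)) = -0.07370

D_KL(P||Q) = 0.09993 - 0.07370 = 0.02623 ≈ 0.0262 bits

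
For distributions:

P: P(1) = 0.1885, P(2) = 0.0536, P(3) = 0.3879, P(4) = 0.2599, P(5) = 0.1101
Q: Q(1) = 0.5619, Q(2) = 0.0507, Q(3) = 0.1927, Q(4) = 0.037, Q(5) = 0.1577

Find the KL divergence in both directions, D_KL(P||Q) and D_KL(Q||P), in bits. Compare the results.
D_KL(P||Q) = 0.7727 bits, D_KL(Q||P) = 0.6645 bits. D_KL(P||Q) is larger than D_KL(Q||P) by 0.1082 bits; the two directions differ.

D_KL(P||Q) = Σ P(x) log₂(P(x)/Q(x))

Computing term by term:
  P(1)·log₂(P(1)/Q(1)) = 0.1885·log₂(0.1885/0.5619) = -0.29703
  P(2)·log₂(P(2)/Q(2)) = 0.0536·log₂(0.0536/0.0507) = 0.00430
  P(3)·log₂(P(3)/Q(3)) = 0.3879·log₂(0.3879/0.1927) = 0.39152
  P(4)·log₂(P(4)/Q(4)) = 0.2599·log₂(0.2599/0.037) = 0.73093
  P(5)·log₂(P(5)/Q(5)) = 0.1101·log₂(0.1101/0.1577) = -0.05707

D_KL(P||Q) = -0.29703 + 0.00430 + 0.39152 + 0.73093 - 0.05707 = 0.77265 ≈ 0.7727 bits

D_KL(Q||P) = Σ Q(x) log₂(Q(x)/P(x))

Computing term by term:
  Q(1)·log₂(Q(1)/P(1)) = 0.5619·log₂(0.5619/0.1885) = 0.88541
  Q(2)·log₂(Q(2)/P(2)) = 0.0507·log₂(0.0507/0.0536) = -0.00407
  Q(3)·log₂(Q(3)/P(3)) = 0.1927·log₂(0.1927/0.3879) = -0.19450
  Q(4)·log₂(Q(4)/P(4)) = 0.037·log₂(0.037/0.2599) = -0.10406
  Q(5)·log₂(Q(5)/P(5)) = 0.1577·log₂(0.1577/0.1101) = 0.08175

D_KL(Q||P) = 0.88541 - 0.00407 - 0.19450 - 0.10406 + 0.08175 = 0.66453 ≈ 0.6645 bits

These are NOT equal (difference: 0.1082 bits). KL divergence is asymmetric: D_KL(P||Q) ≠ D_KL(Q||P) in general.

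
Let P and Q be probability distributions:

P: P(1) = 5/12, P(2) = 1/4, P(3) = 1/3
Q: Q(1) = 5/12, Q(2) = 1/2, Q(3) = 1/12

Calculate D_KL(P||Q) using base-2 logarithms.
0.4167 bits

D_KL(P||Q) = Σ P(x) log₂(P(x)/Q(x))

Computing term by term:
  P(1)·log₂(P(1)/Q(1)) = (5/12)·log₂((5/12)/(5/12)) = 0.00000
  P(2)·log₂(P(2)/Q(2)) = (1/4)·log₂((1/4)/(1/2)) = -0.25000
  P(3)·log₂(P(3)/Q(3)) = (1/3)·log₂((1/3)/(1/12)) = 0.66667

D_KL(P||Q) = 0.00000 - 0.25000 + 0.66667 = 0.41667 ≈ 0.4167 bits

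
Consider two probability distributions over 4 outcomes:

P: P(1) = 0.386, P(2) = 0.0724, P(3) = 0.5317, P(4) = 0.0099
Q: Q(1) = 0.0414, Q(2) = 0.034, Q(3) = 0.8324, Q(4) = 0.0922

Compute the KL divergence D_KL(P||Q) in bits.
0.9465 bits

D_KL(P||Q) = Σ P(x) log₂(P(x)/Q(x))

Computing term by term:
  P(1)·log₂(P(1)/Q(1)) = 0.386·log₂(0.386/0.0414) = 1.24327
  P(2)·log₂(P(2)/Q(2)) = 0.0724·log₂(0.0724/0.034) = 0.07895
  P(3)·log₂(P(3)/Q(3)) = 0.5317·log₂(0.5317/0.8324) = -0.34383
  P(4)·log₂(P(4)/Q(4)) = 0.0099·log₂(0.0099/0.0922) = -0.03187

D_KL(P||Q) = 1.24327 + 0.07895 - 0.34383 - 0.03187 = 0.94652 ≈ 0.9465 bits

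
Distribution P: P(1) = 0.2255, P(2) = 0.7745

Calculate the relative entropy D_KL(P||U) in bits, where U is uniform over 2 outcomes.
0.2299 bits

U(i) = 1/2 for all i

D_KL(P||U) = Σ P(x) log₂(P(x) / (1/2))
           = Σ P(x) log₂(P(x)) + log₂(2)
           = log₂(2) - H(P)

H(P) = -Σ P(x) log₂(P(x)):
  -P(1)·log₂(P(1)) = -(0.2255)·log₂(0.2255) = 0.48455
  -P(2)·log₂(P(2)) = -(0.7745)·log₂(0.7745) = 0.28553
H(P) = 0.48455 + 0.28553 = 0.77008 bits

log₂(2) = 1.00000 bits

D_KL(P||U) = 1.00000 - 0.77008 = 0.22992 ≈ 0.2299 bits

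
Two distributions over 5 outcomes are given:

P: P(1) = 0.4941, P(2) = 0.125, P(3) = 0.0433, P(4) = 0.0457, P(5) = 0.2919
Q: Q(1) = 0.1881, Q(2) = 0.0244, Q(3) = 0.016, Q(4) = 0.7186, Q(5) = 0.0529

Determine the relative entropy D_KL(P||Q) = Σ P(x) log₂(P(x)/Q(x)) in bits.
1.5829 bits

D_KL(P||Q) = Σ P(x) log₂(P(x)/Q(x))

Computing term by term:
  P(1)·log₂(P(1)/Q(1)) = 0.4941·log₂(0.4941/0.1881) = 0.68843
  P(2)·log₂(P(2)/Q(2)) = 0.125·log₂(0.125/0.0244) = 0.29462
  P(3)·log₂(P(3)/Q(3)) = 0.0433·log₂(0.0433/0.016) = 0.06219
  P(4)·log₂(P(4)/Q(4)) = 0.0457·log₂(0.0457/0.7186) = -0.18165
  P(5)·log₂(P(5)/Q(5)) = 0.2919·log₂(0.2919/0.0529) = 0.71928

D_KL(P||Q) = 0.68843 + 0.29462 + 0.06219 - 0.18165 + 0.71928 = 1.58287 ≈ 1.5829 bits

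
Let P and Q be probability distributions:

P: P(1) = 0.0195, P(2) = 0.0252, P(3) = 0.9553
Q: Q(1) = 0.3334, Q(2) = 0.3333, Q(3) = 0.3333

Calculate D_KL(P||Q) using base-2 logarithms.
1.2775 bits

D_KL(P||Q) = Σ P(x) log₂(P(x)/Q(x))

Computing term by term:
  P(1)·log₂(P(1)/Q(1)) = 0.0195·log₂(0.0195/0.3334) = -0.07987
  P(2)·log₂(P(2)/Q(2)) = 0.0252·log₂(0.0252/0.3333) = -0.09388
  P(3)·log₂(P(3)/Q(3)) = 0.9553·log₂(0.9553/0.3333) = 1.45123

D_KL(P||Q) = -0.07987 - 0.09388 + 1.45123 = 1.27748 ≈ 1.2775 bits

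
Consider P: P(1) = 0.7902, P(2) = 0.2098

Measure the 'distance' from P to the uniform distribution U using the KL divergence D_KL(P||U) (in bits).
0.2589 bits

U(i) = 1/2 for all i

D_KL(P||U) = Σ P(x) log₂(P(x) / (1/2))
           = Σ P(x) log₂(P(x)) + log₂(2)
           = log₂(2) - H(P)

H(P) = -Σ P(x) log₂(P(x)):
  -P(1)·log₂(P(1)) = -(0.7902)·log₂(0.7902) = 0.26844
  -P(2)·log₂(P(2)) = -(0.2098)·log₂(0.2098) = 0.47266
H(P) = 0.26844 + 0.47266 = 0.74110 bits

log₂(2) = 1.00000 bits

D_KL(P||U) = 1.00000 - 0.74110 = 0.25890 ≈ 0.2589 bits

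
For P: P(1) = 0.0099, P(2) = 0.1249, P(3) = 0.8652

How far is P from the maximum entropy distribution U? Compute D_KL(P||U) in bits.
0.9635 bits

U(i) = 1/3 for all i

D_KL(P||U) = Σ P(x) log₂(P(x) / (1/3))
           = Σ P(x) log₂(P(x)) + log₂(3)
           = log₂(3) - H(P)

H(P) = -Σ P(x) log₂(P(x)):
  -P(1)·log₂(P(1)) = -(0.0099)·log₂(0.0099) = 0.06592
  -P(2)·log₂(P(2)) = -(0.1249)·log₂(0.1249) = 0.37484
  -P(3)·log₂(P(3)) = -(0.8652)·log₂(0.8652) = 0.18074
H(P) = 0.06592 + 0.37484 + 0.18074 = 0.62150 bits

log₂(3) = 1.58496 bits

D_KL(P||U) = 1.58496 - 0.62150 = 0.96346 ≈ 0.9635 bits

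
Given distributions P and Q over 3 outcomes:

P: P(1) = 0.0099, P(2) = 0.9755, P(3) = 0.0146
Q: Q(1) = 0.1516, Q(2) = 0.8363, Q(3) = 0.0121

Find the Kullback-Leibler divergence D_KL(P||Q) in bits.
0.1817 bits

D_KL(P||Q) = Σ P(x) log₂(P(x)/Q(x))

Computing term by term:
  P(1)·log₂(P(1)/Q(1)) = 0.0099·log₂(0.0099/0.1516) = -0.03897
  P(2)·log₂(P(2)/Q(2)) = 0.9755·log₂(0.9755/0.8363) = 0.21668
  P(3)·log₂(P(3)/Q(3)) = 0.0146·log₂(0.0146/0.0121) = 0.00396

D_KL(P||Q) = -0.03897 + 0.21668 + 0.00396 = 0.18167 ≈ 0.1817 bits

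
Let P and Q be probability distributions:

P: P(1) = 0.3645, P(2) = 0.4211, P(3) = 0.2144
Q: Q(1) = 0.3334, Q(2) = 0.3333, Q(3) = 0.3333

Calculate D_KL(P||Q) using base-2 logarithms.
0.0525 bits

D_KL(P||Q) = Σ P(x) log₂(P(x)/Q(x))

Computing term by term:
  P(1)·log₂(P(1)/Q(1)) = 0.3645·log₂(0.3645/0.3334) = 0.04690
  P(2)·log₂(P(2)/Q(2)) = 0.4211·log₂(0.4211/0.3333) = 0.14205
  P(3)·log₂(P(3)/Q(3)) = 0.2144·log₂(0.2144/0.3333) = -0.13647

D_KL(P||Q) = 0.04690 + 0.14205 - 0.13647 = 0.05248 ≈ 0.0525 bits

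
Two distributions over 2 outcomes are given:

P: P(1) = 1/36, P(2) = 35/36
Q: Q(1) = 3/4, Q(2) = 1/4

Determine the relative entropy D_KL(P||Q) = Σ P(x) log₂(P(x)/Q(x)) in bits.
1.7729 bits

D_KL(P||Q) = Σ P(x) log₂(P(x)/Q(x))

Computing term by term:
  P(1)·log₂(P(1)/Q(1)) = (1/36)·log₂((1/36)/(3/4)) = -0.13208
  P(2)·log₂(P(2)/Q(2)) = (35/36)·log₂((35/36)/(1/4)) = 1.90493

D_KL(P||Q) = -0.13208 + 1.90493 = 1.77285 ≈ 1.7729 bits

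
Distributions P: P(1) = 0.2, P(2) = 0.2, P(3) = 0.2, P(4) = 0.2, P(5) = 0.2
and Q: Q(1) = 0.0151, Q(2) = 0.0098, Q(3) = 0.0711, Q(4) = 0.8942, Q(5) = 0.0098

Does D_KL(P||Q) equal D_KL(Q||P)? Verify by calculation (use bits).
D_KL(P||Q) = 2.3522 bits, D_KL(Q||P) = 1.6844 bits. No — D_KL(P||Q) ≠ D_KL(Q||P) for this pair.

D_KL(P||Q) = Σ P(x) log₂(P(x)/Q(x))

Computing term by term:
  P(1)·log₂(P(1)/Q(1)) = 0.2·log₂(0.2/0.0151) = 0.74548
  P(2)·log₂(P(2)/Q(2)) = 0.2·log₂(0.2/0.0098) = 0.87021
  P(3)·log₂(P(3)/Q(3)) = 0.2·log₂(0.2/0.0711) = 0.29842
  P(4)·log₂(P(4)/Q(4)) = 0.2·log₂(0.2/0.8942) = -0.43212
  P(5)·log₂(P(5)/Q(5)) = 0.2·log₂(0.2/0.0098) = 0.87021

D_KL(P||Q) = 0.74548 + 0.87021 + 0.29842 - 0.43212 + 0.87021 = 2.35220 ≈ 2.3522 bits

D_KL(Q||P) = Σ Q(x) log₂(Q(x)/P(x))

Computing term by term:
  Q(1)·log₂(Q(1)/P(1)) = 0.0151·log₂(0.0151/0.2) = -0.05628
  Q(2)·log₂(Q(2)/P(2)) = 0.0098·log₂(0.0098/0.2) = -0.04264
  Q(3)·log₂(Q(3)/P(3)) = 0.0711·log₂(0.0711/0.2) = -0.10609
  Q(4)·log₂(Q(4)/P(4)) = 0.8942·log₂(0.8942/0.2) = 1.93201
  Q(5)·log₂(Q(5)/P(5)) = 0.0098·log₂(0.0098/0.2) = -0.04264

D_KL(Q||P) = -0.05628 - 0.04264 - 0.10609 + 1.93201 - 0.04264 = 1.68436 ≈ 1.6844 bits

These are NOT equal (difference: 0.6678 bits). KL divergence is asymmetric: D_KL(P||Q) ≠ D_KL(Q||P) in general.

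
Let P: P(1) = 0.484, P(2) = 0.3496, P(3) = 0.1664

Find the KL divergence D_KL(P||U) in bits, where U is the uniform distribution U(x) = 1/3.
0.1177 bits

U(i) = 1/3 for all i

D_KL(P||U) = Σ P(x) log₂(P(x) / (1/3))
           = Σ P(x) log₂(P(x)) + log₂(3)
           = log₂(3) - H(P)

H(P) = -Σ P(x) log₂(P(x)):
  -P(1)·log₂(P(1)) = -(0.484)·log₂(0.484) = 0.50671
  -P(2)·log₂(P(2)) = -(0.3496)·log₂(0.3496) = 0.53007
  -P(3)·log₂(P(3)) = -(0.1664)·log₂(0.1664) = 0.43052
H(P) = 0.50671 + 0.53007 + 0.43052 = 1.46730 bits

log₂(3) = 1.58496 bits

D_KL(P||U) = 1.58496 - 1.46730 = 0.11766 ≈ 0.1177 bits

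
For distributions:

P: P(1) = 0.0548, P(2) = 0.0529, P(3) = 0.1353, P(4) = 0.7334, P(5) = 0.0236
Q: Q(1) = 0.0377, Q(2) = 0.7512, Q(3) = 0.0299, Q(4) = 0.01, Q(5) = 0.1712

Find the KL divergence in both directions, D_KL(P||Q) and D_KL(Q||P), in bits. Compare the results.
D_KL(P||Q) = 4.5988 bits, D_KL(Q||P) = 3.2175 bits. D_KL(P||Q) is larger than D_KL(Q||P) by 1.3813 bits; the two directions differ.

D_KL(P||Q) = Σ P(x) log₂(P(x)/Q(x))

Computing term by term:
  P(1)·log₂(P(1)/Q(1)) = 0.0548·log₂(0.0548/0.0377) = 0.02957
  P(2)·log₂(P(2)/Q(2)) = 0.0529·log₂(0.0529/0.7512) = -0.20249
  P(3)·log₂(P(3)/Q(3)) = 0.1353·log₂(0.1353/0.0299) = 0.29468
  P(4)·log₂(P(4)/Q(4)) = 0.7334·log₂(0.7334/0.01) = 4.54453
  P(5)·log₂(P(5)/Q(5)) = 0.0236·log₂(0.0236/0.1712) = -0.06747

D_KL(P||Q) = 0.02957 - 0.20249 + 0.29468 + 4.54453 - 0.06747 = 4.59882 ≈ 4.5988 bits

D_KL(Q||P) = Σ Q(x) log₂(Q(x)/P(x))

Computing term by term:
  Q(1)·log₂(Q(1)/P(1)) = 0.0377·log₂(0.0377/0.0548) = -0.02034
  Q(2)·log₂(Q(2)/P(2)) = 0.7512·log₂(0.7512/0.0529) = 2.87549
  Q(3)·log₂(Q(3)/P(3)) = 0.0299·log₂(0.0299/0.1353) = -0.06512
  Q(4)·log₂(Q(4)/P(4)) = 0.01·log₂(0.01/0.7334) = -0.06197
  Q(5)·log₂(Q(5)/P(5)) = 0.1712·log₂(0.1712/0.0236) = 0.48943

D_KL(Q||P) = -0.02034 + 2.87549 - 0.06512 - 0.06197 + 0.48943 = 3.21749 ≈ 3.2175 bits

These are NOT equal (difference: 1.3813 bits). KL divergence is asymmetric: D_KL(P||Q) ≠ D_KL(Q||P) in general.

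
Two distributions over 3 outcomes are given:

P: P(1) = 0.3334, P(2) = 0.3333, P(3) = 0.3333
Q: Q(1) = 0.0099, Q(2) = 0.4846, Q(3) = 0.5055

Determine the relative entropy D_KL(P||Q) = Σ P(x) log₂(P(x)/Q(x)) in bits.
1.3113 bits

D_KL(P||Q) = Σ P(x) log₂(P(x)/Q(x))

Computing term by term:
  P(1)·log₂(P(1)/Q(1)) = 0.3334·log₂(0.3334/0.0099) = 1.69157
  P(2)·log₂(P(2)/Q(2)) = 0.3333·log₂(0.3333/0.4846) = -0.17997
  P(3)·log₂(P(3)/Q(3)) = 0.3333·log₂(0.3333/0.5055) = -0.20028

D_KL(P||Q) = 1.69157 - 0.17997 - 0.20028 = 1.31132 ≈ 1.3113 bits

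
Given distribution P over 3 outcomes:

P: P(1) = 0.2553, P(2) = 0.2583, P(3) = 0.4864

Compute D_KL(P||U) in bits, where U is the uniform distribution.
0.0719 bits

U(i) = 1/3 for all i

D_KL(P||U) = Σ P(x) log₂(P(x) / (1/3))
           = Σ P(x) log₂(P(x)) + log₂(3)
           = log₂(3) - H(P)

H(P) = -Σ P(x) log₂(P(x)):
  -P(1)·log₂(P(1)) = -(0.2553)·log₂(0.2553) = 0.50287
  -P(2)·log₂(P(2)) = -(0.2583)·log₂(0.2583) = 0.50443
  -P(3)·log₂(P(3)) = -(0.4864)·log₂(0.4864) = 0.50575
H(P) = 0.50287 + 0.50443 + 0.50575 = 1.51305 bits

log₂(3) = 1.58496 bits

D_KL(P||U) = 1.58496 - 1.51305 = 0.07191 ≈ 0.0719 bits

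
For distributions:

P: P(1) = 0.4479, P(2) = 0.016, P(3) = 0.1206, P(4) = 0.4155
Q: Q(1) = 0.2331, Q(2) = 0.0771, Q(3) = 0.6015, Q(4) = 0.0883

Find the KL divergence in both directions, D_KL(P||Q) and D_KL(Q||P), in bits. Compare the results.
D_KL(P||Q) = 1.0345 bits, D_KL(Q||P) = 1.1525 bits. D_KL(Q||P) is larger than D_KL(P||Q) by 0.1180 bits; the two directions differ.

D_KL(P||Q) = Σ P(x) log₂(P(x)/Q(x))

Computing term by term:
  P(1)·log₂(P(1)/Q(1)) = 0.4479·log₂(0.4479/0.2331) = 0.42202
  P(2)·log₂(P(2)/Q(2)) = 0.016·log₂(0.016/0.0771) = -0.03630
  P(3)·log₂(P(3)/Q(3)) = 0.1206·log₂(0.1206/0.6015) = -0.27959
  P(4)·log₂(P(4)/Q(4)) = 0.4155·log₂(0.4155/0.0883) = 0.92838

D_KL(P||Q) = 0.42202 - 0.03630 - 0.27959 + 0.92838 = 1.03451 ≈ 1.0345 bits

D_KL(Q||P) = Σ Q(x) log₂(Q(x)/P(x))

Computing term by term:
  Q(1)·log₂(Q(1)/P(1)) = 0.2331·log₂(0.2331/0.4479) = -0.21963
  Q(2)·log₂(Q(2)/P(2)) = 0.0771·log₂(0.0771/0.016) = 0.17491
  Q(3)·log₂(Q(3)/P(3)) = 0.6015·log₂(0.6015/0.1206) = 1.39448
  Q(4)·log₂(Q(4)/P(4)) = 0.0883·log₂(0.0883/0.4155) = -0.19729

D_KL(Q||P) = -0.21963 + 0.17491 + 1.39448 - 0.19729 = 1.15247 ≈ 1.1525 bits

These are NOT equal (difference: 0.1180 bits). KL divergence is asymmetric: D_KL(P||Q) ≠ D_KL(Q||P) in general.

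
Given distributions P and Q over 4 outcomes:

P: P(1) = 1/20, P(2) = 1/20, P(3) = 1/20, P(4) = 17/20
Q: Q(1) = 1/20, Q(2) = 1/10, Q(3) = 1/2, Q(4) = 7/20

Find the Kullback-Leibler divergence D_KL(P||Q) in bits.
0.8720 bits

D_KL(P||Q) = Σ P(x) log₂(P(x)/Q(x))

Computing term by term:
  P(1)·log₂(P(1)/Q(1)) = (1/20)·log₂((1/20)/(1/20)) = 0.00000
  P(2)·log₂(P(2)/Q(2)) = (1/20)·log₂((1/20)/(1/10)) = -0.05000
  P(3)·log₂(P(3)/Q(3)) = (1/20)·log₂((1/20)/(1/2)) = -0.16610
  P(4)·log₂(P(4)/Q(4)) = (17/20)·log₂((17/20)/(7/20)) = 1.08809

D_KL(P||Q) = 0.00000 - 0.05000 - 0.16610 + 1.08809 = 0.87199 ≈ 0.8720 bits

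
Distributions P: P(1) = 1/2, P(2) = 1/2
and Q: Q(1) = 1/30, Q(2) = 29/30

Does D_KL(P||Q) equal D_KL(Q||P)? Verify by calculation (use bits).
D_KL(P||Q) = 1.4779 bits, D_KL(Q||P) = 0.7892 bits. No — D_KL(P||Q) ≠ D_KL(Q||P) for this pair.

D_KL(P||Q) = Σ P(x) log₂(P(x)/Q(x))

Computing term by term:
  P(1)·log₂(P(1)/Q(1)) = (1/2)·log₂((1/2)/(1/30)) = 1.95345
  P(2)·log₂(P(2)/Q(2)) = (1/2)·log₂((1/2)/(29/30)) = -0.47555

D_KL(P||Q) = 1.95345 - 0.47555 = 1.47790 ≈ 1.4779 bits

D_KL(Q||P) = Σ Q(x) log₂(Q(x)/P(x))

Computing term by term:
  Q(1)·log₂(Q(1)/P(1)) = (1/30)·log₂((1/30)/(1/2)) = -0.13023
  Q(2)·log₂(Q(2)/P(2)) = (29/30)·log₂((29/30)/(1/2)) = 0.91939

D_KL(Q||P) = -0.13023 + 0.91939 = 0.78916 ≈ 0.7892 bits

These are NOT equal (difference: 0.6887 bits). KL divergence is asymmetric: D_KL(P||Q) ≠ D_KL(Q||P) in general.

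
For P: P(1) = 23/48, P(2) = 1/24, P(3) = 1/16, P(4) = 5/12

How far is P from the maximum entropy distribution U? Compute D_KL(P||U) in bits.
0.5241 bits

U(i) = 1/4 for all i

D_KL(P||U) = Σ P(x) log₂(P(x) / (1/4))
           = Σ P(x) log₂(P(x)) + log₂(4)
           = log₂(4) - H(P)

H(P) = -Σ P(x) log₂(P(x)):
  -P(1)·log₂(P(1)) = -(23/48)·log₂(23/48) = 0.50859
  -P(2)·log₂(P(2)) = -(1/24)·log₂(1/24) = 0.19104
  -P(3)·log₂(P(3)) = -(1/16)·log₂(1/16) = 0.25000
  -P(4)·log₂(P(4)) = -(5/12)·log₂(5/12) = 0.52626
H(P) = 0.50859 + 0.19104 + 0.25000 + 0.52626 = 1.47589 bits

log₂(4) = 2.00000 bits

D_KL(P||U) = 2.00000 - 1.47589 = 0.52411 ≈ 0.5241 bits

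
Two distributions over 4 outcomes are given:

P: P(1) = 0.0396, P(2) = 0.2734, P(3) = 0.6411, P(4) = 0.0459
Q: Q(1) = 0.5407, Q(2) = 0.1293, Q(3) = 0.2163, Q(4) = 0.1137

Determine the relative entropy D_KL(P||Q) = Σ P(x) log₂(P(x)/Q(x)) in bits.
1.0909 bits

D_KL(P||Q) = Σ P(x) log₂(P(x)/Q(x))

Computing term by term:
  P(1)·log₂(P(1)/Q(1)) = 0.0396·log₂(0.0396/0.5407) = -0.14934
  P(2)·log₂(P(2)/Q(2)) = 0.2734·log₂(0.2734/0.1293) = 0.29535
  P(3)·log₂(P(3)/Q(3)) = 0.6411·log₂(0.6411/0.2163) = 1.00493
  P(4)·log₂(P(4)/Q(4)) = 0.0459·log₂(0.0459/0.1137) = -0.06007

D_KL(P||Q) = -0.14934 + 0.29535 + 1.00493 - 0.06007 = 1.09087 ≈ 1.0909 bits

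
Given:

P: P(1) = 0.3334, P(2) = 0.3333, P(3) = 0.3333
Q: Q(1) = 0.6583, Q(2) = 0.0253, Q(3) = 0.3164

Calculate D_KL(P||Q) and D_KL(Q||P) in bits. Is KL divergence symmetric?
D_KL(P||Q) = 0.9375 bits, D_KL(Q||P) = 0.5283 bits. No, KL divergence is not symmetric.

D_KL(P||Q) = Σ P(x) log₂(P(x)/Q(x))

Computing term by term:
  P(1)·log₂(P(1)/Q(1)) = 0.3334·log₂(0.3334/0.6583) = -0.32723
  P(2)·log₂(P(2)/Q(2)) = 0.3333·log₂(0.3333/0.0253) = 1.23975
  P(3)·log₂(P(3)/Q(3)) = 0.3333·log₂(0.3333/0.3164) = 0.02502

D_KL(P||Q) = -0.32723 + 1.23975 + 0.02502 = 0.93754 ≈ 0.9375 bits

D_KL(Q||P) = Σ Q(x) log₂(Q(x)/P(x))

Computing term by term:
  Q(1)·log₂(Q(1)/P(1)) = 0.6583·log₂(0.6583/0.3334) = 0.64612
  Q(2)·log₂(Q(2)/P(2)) = 0.0253·log₂(0.0253/0.3333) = -0.09411
  Q(3)·log₂(Q(3)/P(3)) = 0.3164·log₂(0.3164/0.3333) = -0.02375

D_KL(Q||P) = 0.64612 - 0.09411 - 0.02375 = 0.52826 ≈ 0.5283 bits

These are NOT equal (difference: 0.4092 bits). KL divergence is asymmetric: D_KL(P||Q) ≠ D_KL(Q||P) in general.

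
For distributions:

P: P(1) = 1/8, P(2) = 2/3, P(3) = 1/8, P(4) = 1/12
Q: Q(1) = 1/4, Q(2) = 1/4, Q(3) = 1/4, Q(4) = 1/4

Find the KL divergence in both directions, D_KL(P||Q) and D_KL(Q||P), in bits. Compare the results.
D_KL(P||Q) = 0.5613 bits, D_KL(Q||P) = 0.5425 bits. D_KL(P||Q) is larger than D_KL(Q||P) by 0.0188 bits; the two directions differ.

D_KL(P||Q) = Σ P(x) log₂(P(x)/Q(x))

Computing term by term:
  P(1)·log₂(P(1)/Q(1)) = (1/8)·log₂((1/8)/(1/4)) = -0.12500
  P(2)·log₂(P(2)/Q(2)) = (2/3)·log₂((2/3)/(1/4)) = 0.94336
  P(3)·log₂(P(3)/Q(3)) = (1/8)·log₂((1/8)/(1/4)) = -0.12500
  P(4)·log₂(P(4)/Q(4)) = (1/12)·log₂((1/12)/(1/4)) = -0.13208

D_KL(P||Q) = -0.12500 + 0.94336 - 0.12500 - 0.13208 = 0.56128 ≈ 0.5613 bits

D_KL(Q||P) = Σ Q(x) log₂(Q(x)/P(x))

Computing term by term:
  Q(1)·log₂(Q(1)/P(1)) = (1/4)·log₂((1/4)/(1/8)) = 0.25000
  Q(2)·log₂(Q(2)/P(2)) = (1/4)·log₂((1/4)/(2/3)) = -0.35376
  Q(3)·log₂(Q(3)/P(3)) = (1/4)·log₂((1/4)/(1/8)) = 0.25000
  Q(4)·log₂(Q(4)/P(4)) = (1/4)·log₂((1/4)/(1/12)) = 0.39624

D_KL(Q||P) = 0.25000 - 0.35376 + 0.25000 + 0.39624 = 0.54248 ≈ 0.5425 bits

These are NOT equal (difference: 0.0188 bits). KL divergence is asymmetric: D_KL(P||Q) ≠ D_KL(Q||P) in general.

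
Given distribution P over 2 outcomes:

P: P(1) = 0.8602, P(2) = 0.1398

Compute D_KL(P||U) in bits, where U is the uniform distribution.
0.4163 bits

U(i) = 1/2 for all i

D_KL(P||U) = Σ P(x) log₂(P(x) / (1/2))
           = Σ P(x) log₂(P(x)) + log₂(2)
           = log₂(2) - H(P)

H(P) = -Σ P(x) log₂(P(x)):
  -P(1)·log₂(P(1)) = -(0.8602)·log₂(0.8602) = 0.18688
  -P(2)·log₂(P(2)) = -(0.1398)·log₂(0.1398) = 0.39683
H(P) = 0.18688 + 0.39683 = 0.58371 bits

log₂(2) = 1.00000 bits

D_KL(P||U) = 1.00000 - 0.58371 = 0.41629 ≈ 0.4163 bits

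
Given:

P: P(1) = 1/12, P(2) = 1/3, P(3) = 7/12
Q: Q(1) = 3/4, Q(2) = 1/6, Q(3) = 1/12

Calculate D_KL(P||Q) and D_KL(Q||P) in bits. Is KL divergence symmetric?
D_KL(P||Q) = 1.7068 bits, D_KL(Q||P) = 1.9768 bits. No, KL divergence is not symmetric.

D_KL(P||Q) = Σ P(x) log₂(P(x)/Q(x))

Computing term by term:
  P(1)·log₂(P(1)/Q(1)) = (1/12)·log₂((1/12)/(3/4)) = -0.26416
  P(2)·log₂(P(2)/Q(2)) = (1/3)·log₂((1/3)/(1/6)) = 0.33333
  P(3)·log₂(P(3)/Q(3)) = (7/12)·log₂((7/12)/(1/12)) = 1.63762

D_KL(P||Q) = -0.26416 + 0.33333 + 1.63762 = 1.70679 ≈ 1.7068 bits

D_KL(Q||P) = Σ Q(x) log₂(Q(x)/P(x))

Computing term by term:
  Q(1)·log₂(Q(1)/P(1)) = (3/4)·log₂((3/4)/(1/12)) = 2.37744
  Q(2)·log₂(Q(2)/P(2)) = (1/6)·log₂((1/6)/(1/3)) = -0.16667
  Q(3)·log₂(Q(3)/P(3)) = (1/12)·log₂((1/12)/(7/12)) = -0.23395

D_KL(Q||P) = 2.37744 - 0.16667 - 0.23395 = 1.97682 ≈ 1.9768 bits

These are NOT equal (difference: 0.2700 bits). KL divergence is asymmetric: D_KL(P||Q) ≠ D_KL(Q||P) in general.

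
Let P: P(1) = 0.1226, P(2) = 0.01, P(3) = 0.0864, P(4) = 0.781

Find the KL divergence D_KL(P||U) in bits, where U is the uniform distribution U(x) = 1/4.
0.9786 bits

U(i) = 1/4 for all i

D_KL(P||U) = Σ P(x) log₂(P(x) / (1/4))
           = Σ P(x) log₂(P(x)) + log₂(4)
           = log₂(4) - H(P)

H(P) = -Σ P(x) log₂(P(x)):
  -P(1)·log₂(P(1)) = -(0.1226)·log₂(0.1226) = 0.37123
  -P(2)·log₂(P(2)) = -(0.01)·log₂(0.01) = 0.06644
  -P(3)·log₂(P(3)) = -(0.0864)·log₂(0.0864) = 0.30524
  -P(4)·log₂(P(4)) = -(0.781)·log₂(0.781) = 0.27851
H(P) = 0.37123 + 0.06644 + 0.30524 + 0.27851 = 1.02142 bits

log₂(4) = 2.00000 bits

D_KL(P||U) = 2.00000 - 1.02142 = 0.97858 ≈ 0.9786 bits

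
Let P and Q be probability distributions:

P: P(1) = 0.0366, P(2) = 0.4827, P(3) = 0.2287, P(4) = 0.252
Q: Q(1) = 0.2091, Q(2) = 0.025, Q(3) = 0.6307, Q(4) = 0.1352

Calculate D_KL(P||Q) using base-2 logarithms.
1.8613 bits

D_KL(P||Q) = Σ P(x) log₂(P(x)/Q(x))

Computing term by term:
  P(1)·log₂(P(1)/Q(1)) = 0.0366·log₂(0.0366/0.2091) = -0.09202
  P(2)·log₂(P(2)/Q(2)) = 0.4827·log₂(0.4827/0.025) = 2.06167
  P(3)·log₂(P(3)/Q(3)) = 0.2287·log₂(0.2287/0.6307) = -0.33470
  P(4)·log₂(P(4)/Q(4)) = 0.252·log₂(0.252/0.1352) = 0.22638

D_KL(P||Q) = -0.09202 + 2.06167 - 0.33470 + 0.22638 = 1.86133 ≈ 1.8613 bits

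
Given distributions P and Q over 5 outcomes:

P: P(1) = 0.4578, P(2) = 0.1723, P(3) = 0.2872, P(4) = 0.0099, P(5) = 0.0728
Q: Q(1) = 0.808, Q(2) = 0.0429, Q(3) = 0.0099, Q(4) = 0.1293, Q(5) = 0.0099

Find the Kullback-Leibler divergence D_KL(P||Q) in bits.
1.5386 bits

D_KL(P||Q) = Σ P(x) log₂(P(x)/Q(x))

Computing term by term:
  P(1)·log₂(P(1)/Q(1)) = 0.4578·log₂(0.4578/0.808) = -0.37523
  P(2)·log₂(P(2)/Q(2)) = 0.1723·log₂(0.1723/0.0429) = 0.34561
  P(3)·log₂(P(3)/Q(3)) = 0.2872·log₂(0.2872/0.0099) = 1.39536
  P(4)·log₂(P(4)/Q(4)) = 0.0099·log₂(0.0099/0.1293) = -0.03670
  P(5)·log₂(P(5)/Q(5)) = 0.0728·log₂(0.0728/0.0099) = 0.20955

D_KL(P||Q) = -0.37523 + 0.34561 + 1.39536 - 0.03670 + 0.20955 = 1.53859 ≈ 1.5386 bits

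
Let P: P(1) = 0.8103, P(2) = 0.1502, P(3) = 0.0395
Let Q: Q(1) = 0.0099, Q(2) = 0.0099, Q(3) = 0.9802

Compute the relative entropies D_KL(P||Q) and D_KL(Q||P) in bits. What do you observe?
D_KL(P||Q) = 5.5556 bits, D_KL(Q||P) = 4.4397 bits. The two directions give different values (D_KL(P||Q) exceeds D_KL(Q||P) by 1.1159 bits): KL divergence is asymmetric.

D_KL(P||Q) = Σ P(x) log₂(P(x)/Q(x))

Computing term by term:
  P(1)·log₂(P(1)/Q(1)) = 0.8103·log₂(0.8103/0.0099) = 5.14936
  P(2)·log₂(P(2)/Q(2)) = 0.1502·log₂(0.1502/0.0099) = 0.58928
  P(3)·log₂(P(3)/Q(3)) = 0.0395·log₂(0.0395/0.9802) = -0.18301

D_KL(P||Q) = 5.14936 + 0.58928 - 0.18301 = 5.55563 ≈ 5.5556 bits

D_KL(Q||P) = Σ Q(x) log₂(Q(x)/P(x))

Computing term by term:
  Q(1)·log₂(Q(1)/P(1)) = 0.0099·log₂(0.0099/0.8103) = -0.06291
  Q(2)·log₂(Q(2)/P(2)) = 0.0099·log₂(0.0099/0.1502) = -0.03884
  Q(3)·log₂(Q(3)/P(3)) = 0.9802·log₂(0.9802/0.0395) = 4.54142

D_KL(Q||P) = -0.06291 - 0.03884 + 4.54142 = 4.43967 ≈ 4.4397 bits

These are NOT equal (difference: 1.1159 bits). KL divergence is asymmetric: D_KL(P||Q) ≠ D_KL(Q||P) in general.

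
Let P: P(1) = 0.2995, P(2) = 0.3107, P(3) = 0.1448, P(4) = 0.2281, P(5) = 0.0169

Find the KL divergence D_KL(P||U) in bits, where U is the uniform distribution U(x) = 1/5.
0.2875 bits

U(i) = 1/5 for all i

D_KL(P||U) = Σ P(x) log₂(P(x) / (1/5))
           = Σ P(x) log₂(P(x)) + log₂(5)
           = log₂(5) - H(P)

H(P) = -Σ P(x) log₂(P(x)):
  -P(1)·log₂(P(1)) = -(0.2995)·log₂(0.2995) = 0.52094
  -P(2)·log₂(P(2)) = -(0.3107)·log₂(0.3107) = 0.52397
  -P(3)·log₂(P(3)) = -(0.1448)·log₂(0.1448) = 0.40368
  -P(4)·log₂(P(4)) = -(0.2281)·log₂(0.2281) = 0.48637
  -P(5)·log₂(P(5)) = -(0.0169)·log₂(0.0169) = 0.09949
H(P) = 0.52094 + 0.52397 + 0.40368 + 0.48637 + 0.09949 = 2.03445 bits

log₂(5) = 2.32193 bits

D_KL(P||U) = 2.32193 - 2.03445 = 0.28748 ≈ 0.2875 bits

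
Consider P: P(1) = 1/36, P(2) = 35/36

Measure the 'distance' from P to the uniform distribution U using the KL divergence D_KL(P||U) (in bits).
0.8169 bits

U(i) = 1/2 for all i

D_KL(P||U) = Σ P(x) log₂(P(x) / (1/2))
           = Σ P(x) log₂(P(x)) + log₂(2)
           = log₂(2) - H(P)

H(P) = -Σ P(x) log₂(P(x)):
  -P(1)·log₂(P(1)) = -(1/36)·log₂(1/36) = 0.14361
  -P(2)·log₂(P(2)) = -(35/36)·log₂(35/36) = 0.03951
H(P) = 0.14361 + 0.03951 = 0.18312 bits

log₂(2) = 1.00000 bits

D_KL(P||U) = 1.00000 - 0.18312 = 0.81688 ≈ 0.8169 bits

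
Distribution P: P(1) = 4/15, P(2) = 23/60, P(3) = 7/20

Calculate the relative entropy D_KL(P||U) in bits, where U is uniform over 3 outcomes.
0.0161 bits

U(i) = 1/3 for all i

D_KL(P||U) = Σ P(x) log₂(P(x) / (1/3))
           = Σ P(x) log₂(P(x)) + log₂(3)
           = log₂(3) - H(P)

H(P) = -Σ P(x) log₂(P(x)):
  -P(1)·log₂(P(1)) = -(4/15)·log₂(4/15) = 0.50850
  -P(2)·log₂(P(2)) = -(23/60)·log₂(23/60) = 0.53028
  -P(3)·log₂(P(3)) = -(7/20)·log₂(7/20) = 0.53010
H(P) = 0.50850 + 0.53028 + 0.53010 = 1.56888 bits

log₂(3) = 1.58496 bits

D_KL(P||U) = 1.58496 - 1.56888 = 0.01608 ≈ 0.0161 bits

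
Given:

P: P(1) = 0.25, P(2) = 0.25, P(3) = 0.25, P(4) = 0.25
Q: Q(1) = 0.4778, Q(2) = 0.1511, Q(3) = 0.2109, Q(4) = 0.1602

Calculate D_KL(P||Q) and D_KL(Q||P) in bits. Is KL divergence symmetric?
D_KL(P||Q) = 0.1698 bits, D_KL(Q||P) = 0.1821 bits. No, KL divergence is not symmetric.

D_KL(P||Q) = Σ P(x) log₂(P(x)/Q(x))

Computing term by term:
  P(1)·log₂(P(1)/Q(1)) = 0.25·log₂(0.25/0.4778) = -0.23362
  P(2)·log₂(P(2)/Q(2)) = 0.25·log₂(0.25/0.1511) = 0.18161
  P(3)·log₂(P(3)/Q(3)) = 0.25·log₂(0.25/0.2109) = 0.06134
  P(4)·log₂(P(4)/Q(4)) = 0.25·log₂(0.25/0.1602) = 0.16051

D_KL(P||Q) = -0.23362 + 0.18161 + 0.06134 + 0.16051 = 0.16984 ≈ 0.1698 bits

D_KL(Q||P) = Σ Q(x) log₂(Q(x)/P(x))

Computing term by term:
  Q(1)·log₂(Q(1)/P(1)) = 0.4778·log₂(0.4778/0.25) = 0.44649
  Q(2)·log₂(Q(2)/P(2)) = 0.1511·log₂(0.1511/0.25) = -0.10976
  Q(3)·log₂(Q(3)/P(3)) = 0.2109·log₂(0.2109/0.25) = -0.05175
  Q(4)·log₂(Q(4)/P(4)) = 0.1602·log₂(0.1602/0.25) = -0.10286

D_KL(Q||P) = 0.44649 - 0.10976 - 0.05175 - 0.10286 = 0.18212 ≈ 0.1821 bits

These are NOT equal (difference: 0.0123 bits). KL divergence is asymmetric: D_KL(P||Q) ≠ D_KL(Q||P) in general.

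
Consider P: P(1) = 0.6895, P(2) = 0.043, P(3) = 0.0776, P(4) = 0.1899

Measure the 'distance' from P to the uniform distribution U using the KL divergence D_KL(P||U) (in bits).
0.6937 bits

U(i) = 1/4 for all i

D_KL(P||U) = Σ P(x) log₂(P(x) / (1/4))
           = Σ P(x) log₂(P(x)) + log₂(4)
           = log₂(4) - H(P)

H(P) = -Σ P(x) log₂(P(x)):
  -P(1)·log₂(P(1)) = -(0.6895)·log₂(0.6895) = 0.36983
  -P(2)·log₂(P(2)) = -(0.043)·log₂(0.043) = 0.19520
  -P(3)·log₂(P(3)) = -(0.0776)·log₂(0.0776) = 0.28617
  -P(4)·log₂(P(4)) = -(0.1899)·log₂(0.1899) = 0.45513
H(P) = 0.36983 + 0.19520 + 0.28617 + 0.45513 = 1.30633 bits

log₂(4) = 2.00000 bits

D_KL(P||U) = 2.00000 - 1.30633 = 0.69367 ≈ 0.6937 bits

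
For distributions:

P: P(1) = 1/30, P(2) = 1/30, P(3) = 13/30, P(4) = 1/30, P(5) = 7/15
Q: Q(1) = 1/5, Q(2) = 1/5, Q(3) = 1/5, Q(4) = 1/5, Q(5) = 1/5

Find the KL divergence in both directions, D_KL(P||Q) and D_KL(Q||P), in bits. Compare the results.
D_KL(P||Q) = 0.7953 bits, D_KL(Q||P) = 1.0834 bits. D_KL(Q||P) is larger than D_KL(P||Q) by 0.2881 bits; the two directions differ.

D_KL(P||Q) = Σ P(x) log₂(P(x)/Q(x))

Computing term by term:
  P(1)·log₂(P(1)/Q(1)) = (1/30)·log₂((1/30)/(1/5)) = -0.08617
  P(2)·log₂(P(2)/Q(2)) = (1/30)·log₂((1/30)/(1/5)) = -0.08617
  P(3)·log₂(P(3)/Q(3)) = (13/30)·log₂((13/30)/(1/5)) = 0.48337
  P(4)·log₂(P(4)/Q(4)) = (1/30)·log₂((1/30)/(1/5)) = -0.08617
  P(5)·log₂(P(5)/Q(5)) = (7/15)·log₂((7/15)/(1/5)) = 0.57045

D_KL(P||Q) = -0.08617 - 0.08617 + 0.48337 - 0.08617 + 0.57045 = 0.79531 ≈ 0.7953 bits

D_KL(Q||P) = Σ Q(x) log₂(Q(x)/P(x))

Computing term by term:
  Q(1)·log₂(Q(1)/P(1)) = (1/5)·log₂((1/5)/(1/30)) = 0.51699
  Q(2)·log₂(Q(2)/P(2)) = (1/5)·log₂((1/5)/(1/30)) = 0.51699
  Q(3)·log₂(Q(3)/P(3)) = (1/5)·log₂((1/5)/(13/30)) = -0.22310
  Q(4)·log₂(Q(4)/P(4)) = (1/5)·log₂((1/5)/(1/30)) = 0.51699
  Q(5)·log₂(Q(5)/P(5)) = (1/5)·log₂((1/5)/(7/15)) = -0.24448

D_KL(Q||P) = 0.51699 + 0.51699 - 0.22310 + 0.51699 - 0.24448 = 1.08339 ≈ 1.0834 bits

These are NOT equal (difference: 0.2881 bits). KL divergence is asymmetric: D_KL(P||Q) ≠ D_KL(Q||P) in general.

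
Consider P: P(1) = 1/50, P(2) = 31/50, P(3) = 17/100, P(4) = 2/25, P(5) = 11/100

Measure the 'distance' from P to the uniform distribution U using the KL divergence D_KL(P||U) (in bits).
0.7051 bits

U(i) = 1/5 for all i

D_KL(P||U) = Σ P(x) log₂(P(x) / (1/5))
           = Σ P(x) log₂(P(x)) + log₂(5)
           = log₂(5) - H(P)

H(P) = -Σ P(x) log₂(P(x)):
  -P(1)·log₂(P(1)) = -(1/50)·log₂(1/50) = 0.11288
  -P(2)·log₂(P(2)) = -(31/50)·log₂(31/50) = 0.42759
  -P(3)·log₂(P(3)) = -(17/100)·log₂(17/100) = 0.43459
  -P(4)·log₂(P(4)) = -(2/25)·log₂(2/25) = 0.29151
  -P(5)·log₂(P(5)) = -(11/100)·log₂(11/100) = 0.35029
H(P) = 0.11288 + 0.42759 + 0.43459 + 0.29151 + 0.35029 = 1.61686 bits

log₂(5) = 2.32193 bits

D_KL(P||U) = 2.32193 - 1.61686 = 0.70507 ≈ 0.7051 bits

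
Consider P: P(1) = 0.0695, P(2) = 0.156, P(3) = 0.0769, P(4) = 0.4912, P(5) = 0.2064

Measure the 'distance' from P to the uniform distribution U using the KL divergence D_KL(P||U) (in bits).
0.3782 bits

U(i) = 1/5 for all i

D_KL(P||U) = Σ P(x) log₂(P(x) / (1/5))
           = Σ P(x) log₂(P(x)) + log₂(5)
           = log₂(5) - H(P)

H(P) = -Σ P(x) log₂(P(x)):
  -P(1)·log₂(P(1)) = -(0.0695)·log₂(0.0695) = 0.26736
  -P(2)·log₂(P(2)) = -(0.156)·log₂(0.156) = 0.41814
  -P(3)·log₂(P(3)) = -(0.0769)·log₂(0.0769) = 0.28460
  -P(4)·log₂(P(4)) = -(0.4912)·log₂(0.4912) = 0.50378
  -P(5)·log₂(P(5)) = -(0.2064)·log₂(0.2064) = 0.46987
H(P) = 0.26736 + 0.41814 + 0.28460 + 0.50378 + 0.46987 = 1.94375 bits

log₂(5) = 2.32193 bits

D_KL(P||U) = 2.32193 - 1.94375 = 0.37818 ≈ 0.3782 bits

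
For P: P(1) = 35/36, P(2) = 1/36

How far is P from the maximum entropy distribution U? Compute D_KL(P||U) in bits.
0.8169 bits

U(i) = 1/2 for all i

D_KL(P||U) = Σ P(x) log₂(P(x) / (1/2))
           = Σ P(x) log₂(P(x)) + log₂(2)
           = log₂(2) - H(P)

H(P) = -Σ P(x) log₂(P(x)):
  -P(1)·log₂(P(1)) = -(35/36)·log₂(35/36) = 0.03951
  -P(2)·log₂(P(2)) = -(1/36)·log₂(1/36) = 0.14361
H(P) = 0.03951 + 0.14361 = 0.18312 bits

log₂(2) = 1.00000 bits

D_KL(P||U) = 1.00000 - 0.18312 = 0.81688 ≈ 0.8169 bits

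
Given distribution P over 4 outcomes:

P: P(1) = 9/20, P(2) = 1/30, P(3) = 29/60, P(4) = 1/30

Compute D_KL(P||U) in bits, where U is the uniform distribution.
0.6475 bits

U(i) = 1/4 for all i

D_KL(P||U) = Σ P(x) log₂(P(x) / (1/4))
           = Σ P(x) log₂(P(x)) + log₂(4)
           = log₂(4) - H(P)

H(P) = -Σ P(x) log₂(P(x)):
  -P(1)·log₂(P(1)) = -(9/20)·log₂(9/20) = 0.51840
  -P(2)·log₂(P(2)) = -(1/30)·log₂(1/30) = 0.16356
  -P(3)·log₂(P(3)) = -(29/60)·log₂(29/60) = 0.50697
  -P(4)·log₂(P(4)) = -(1/30)·log₂(1/30) = 0.16356
H(P) = 0.51840 + 0.16356 + 0.50697 + 0.16356 = 1.35249 bits

log₂(4) = 2.00000 bits

D_KL(P||U) = 2.00000 - 1.35249 = 0.64751 ≈ 0.6475 bits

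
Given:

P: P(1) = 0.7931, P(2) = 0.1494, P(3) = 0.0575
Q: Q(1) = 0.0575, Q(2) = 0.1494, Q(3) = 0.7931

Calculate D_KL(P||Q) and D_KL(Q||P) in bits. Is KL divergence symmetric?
D_KL(P||Q) = 2.7849 bits, D_KL(Q||P) = 2.7849 bits. The two values coincide for this particular pair, but no — KL divergence is not symmetric in general.

D_KL(P||Q) = Σ P(x) log₂(P(x)/Q(x))

Computing term by term:
  P(1)·log₂(P(1)/Q(1)) = 0.7931·log₂(0.7931/0.0575) = 3.00257
  P(2)·log₂(P(2)/Q(2)) = 0.1494·log₂(0.1494/0.1494) = 0.00000
  P(3)·log₂(P(3)/Q(3)) = 0.0575·log₂(0.0575/0.7931) = -0.21769

D_KL(P||Q) = 3.00257 + 0.00000 - 0.21769 = 2.78488 ≈ 2.7849 bits

D_KL(Q||P) = Σ Q(x) log₂(Q(x)/P(x))

Computing term by term:
  Q(1)·log₂(Q(1)/P(1)) = 0.0575·log₂(0.0575/0.7931) = -0.21769
  Q(2)·log₂(Q(2)/P(2)) = 0.1494·log₂(0.1494/0.1494) = 0.00000
  Q(3)·log₂(Q(3)/P(3)) = 0.7931·log₂(0.7931/0.0575) = 3.00257

D_KL(Q||P) = -0.21769 + 0.00000 + 3.00257 = 2.78488 ≈ 2.7849 bits

These ARE equal here. Q is P with outcomes relabeled (Q(1) = P(3), Q(3) = P(1)) by a relabeling that is its own inverse, so the two sums contain exactly the same terms in a different order. This is a special case — KL divergence is not symmetric in general: D_KL(P||Q) ≠ D_KL(Q||P) for most P, Q.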